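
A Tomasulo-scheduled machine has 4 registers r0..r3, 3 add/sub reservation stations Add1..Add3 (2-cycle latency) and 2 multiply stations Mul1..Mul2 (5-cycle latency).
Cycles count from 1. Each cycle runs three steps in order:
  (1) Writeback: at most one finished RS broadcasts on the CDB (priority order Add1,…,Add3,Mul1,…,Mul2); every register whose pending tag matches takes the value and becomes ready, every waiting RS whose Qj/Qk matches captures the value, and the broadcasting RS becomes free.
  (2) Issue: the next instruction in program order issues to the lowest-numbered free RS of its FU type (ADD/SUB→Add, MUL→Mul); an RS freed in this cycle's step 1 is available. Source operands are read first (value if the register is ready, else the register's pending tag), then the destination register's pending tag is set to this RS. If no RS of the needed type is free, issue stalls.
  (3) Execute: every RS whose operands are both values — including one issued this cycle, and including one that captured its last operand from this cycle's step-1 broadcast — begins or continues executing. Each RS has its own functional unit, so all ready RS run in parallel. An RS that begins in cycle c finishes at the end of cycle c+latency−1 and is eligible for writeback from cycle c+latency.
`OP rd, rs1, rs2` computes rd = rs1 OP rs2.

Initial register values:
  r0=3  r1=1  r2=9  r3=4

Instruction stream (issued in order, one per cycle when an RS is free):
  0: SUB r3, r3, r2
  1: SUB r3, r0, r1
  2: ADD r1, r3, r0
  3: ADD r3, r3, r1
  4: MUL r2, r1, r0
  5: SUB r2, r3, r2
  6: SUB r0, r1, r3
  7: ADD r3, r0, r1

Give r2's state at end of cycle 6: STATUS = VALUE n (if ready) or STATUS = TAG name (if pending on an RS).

STATUS = TAG Add1

cycle 1: issue SUB r3<-Add1 // r0:3,r1:1,r2:9,r3:Add1
cycle 2: issue SUB r3<-Add2 // r0:3,r1:1,r2:9,r3:Add2
cycle 3: CDB Add1=-5; issue ADD r1<-Add1 // r0:3,r1:Add1,r2:9,r3:Add2
cycle 4: CDB Add2=2; issue ADD r3<-Add2 // r0:3,r1:Add1,r2:9,r3:Add2
cycle 5: issue MUL r2<-Mul1 // r0:3,r1:Add1,r2:Mul1,r3:Add2
cycle 6: CDB Add1=5; issue SUB r2<-Add1 // r0:3,r1:5,r2:Add1,r3:Add2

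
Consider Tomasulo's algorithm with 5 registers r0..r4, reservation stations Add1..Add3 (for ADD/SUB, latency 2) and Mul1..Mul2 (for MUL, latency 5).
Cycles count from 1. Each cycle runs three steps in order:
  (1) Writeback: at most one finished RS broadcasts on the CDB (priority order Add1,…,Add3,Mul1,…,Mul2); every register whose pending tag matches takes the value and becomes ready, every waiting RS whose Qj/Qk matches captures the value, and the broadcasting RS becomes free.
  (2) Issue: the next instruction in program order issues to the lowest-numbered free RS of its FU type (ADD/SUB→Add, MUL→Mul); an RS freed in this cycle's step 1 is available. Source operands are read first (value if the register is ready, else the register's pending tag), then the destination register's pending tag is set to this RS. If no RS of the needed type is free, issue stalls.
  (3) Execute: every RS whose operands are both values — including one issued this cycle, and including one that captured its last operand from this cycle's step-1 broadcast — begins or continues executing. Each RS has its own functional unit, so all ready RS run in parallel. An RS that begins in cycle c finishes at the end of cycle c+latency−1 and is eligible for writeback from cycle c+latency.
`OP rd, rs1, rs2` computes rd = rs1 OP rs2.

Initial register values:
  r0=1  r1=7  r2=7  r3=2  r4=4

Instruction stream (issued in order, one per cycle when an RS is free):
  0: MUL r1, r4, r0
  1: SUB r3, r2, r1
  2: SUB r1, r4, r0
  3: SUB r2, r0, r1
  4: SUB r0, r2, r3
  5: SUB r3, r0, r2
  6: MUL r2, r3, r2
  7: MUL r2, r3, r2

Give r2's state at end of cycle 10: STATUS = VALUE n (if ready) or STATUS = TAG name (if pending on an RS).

STATUS = TAG Mul2

cycle 1: issue MUL r1<-Mul1 // r0:1,r1:Mul1,r2:7,r3:2,r4:4
cycle 2: issue SUB r3<-Add1 // r0:1,r1:Mul1,r2:7,r3:Add1,r4:4
cycle 3: issue SUB r1<-Add2 // r0:1,r1:Add2,r2:7,r3:Add1,r4:4
cycle 4: issue SUB r2<-Add3 // r0:1,r1:Add2,r2:Add3,r3:Add1,r4:4
cycle 5: CDB Add2=3; issue SUB r0<-Add2 // r0:Add2,r1:3,r2:Add3,r3:Add1,r4:4
cycle 6: CDB Mul1=4; stall // r0:Add2,r1:3,r2:Add3,r3:Add1,r4:4
cycle 7: CDB Add3=-2; issue SUB r3<-Add3 // r0:Add2,r1:3,r2:-2,r3:Add3,r4:4
cycle 8: CDB Add1=3; issue MUL r2<-Mul1 // r0:Add2,r1:3,r2:Mul1,r3:Add3,r4:4
cycle 9: issue MUL r2<-Mul2 // r0:Add2,r1:3,r2:Mul2,r3:Add3,r4:4
cycle 10: CDB Add2=-5 // r0:-5,r1:3,r2:Mul2,r3:Add3,r4:4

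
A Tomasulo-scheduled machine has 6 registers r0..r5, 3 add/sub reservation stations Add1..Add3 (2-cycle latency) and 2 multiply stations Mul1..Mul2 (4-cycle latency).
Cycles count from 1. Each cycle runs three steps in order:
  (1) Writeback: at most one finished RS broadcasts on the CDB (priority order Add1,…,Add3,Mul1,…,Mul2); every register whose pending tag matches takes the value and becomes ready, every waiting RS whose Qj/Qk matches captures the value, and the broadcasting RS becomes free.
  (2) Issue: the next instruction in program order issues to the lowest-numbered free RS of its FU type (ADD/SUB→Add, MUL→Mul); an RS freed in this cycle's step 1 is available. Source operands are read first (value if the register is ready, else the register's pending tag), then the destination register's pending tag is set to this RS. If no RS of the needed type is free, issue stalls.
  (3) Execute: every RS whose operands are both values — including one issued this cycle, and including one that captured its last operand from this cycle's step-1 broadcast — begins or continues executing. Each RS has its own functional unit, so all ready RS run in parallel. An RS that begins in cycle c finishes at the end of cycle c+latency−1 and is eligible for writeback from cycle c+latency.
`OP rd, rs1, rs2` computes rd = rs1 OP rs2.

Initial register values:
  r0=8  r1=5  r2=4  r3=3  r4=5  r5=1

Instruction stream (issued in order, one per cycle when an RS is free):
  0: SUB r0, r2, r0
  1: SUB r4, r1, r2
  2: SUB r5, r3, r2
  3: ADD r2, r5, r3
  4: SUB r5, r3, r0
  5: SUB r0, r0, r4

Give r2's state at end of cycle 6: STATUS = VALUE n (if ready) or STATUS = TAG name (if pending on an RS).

cycle 1: issue SUB r0<-Add1 // r0:Add1,r1:5,r2:4,r3:3,r4:5,r5:1
cycle 2: issue SUB r4<-Add2 // r0:Add1,r1:5,r2:4,r3:3,r4:Add2,r5:1
cycle 3: CDB Add1=-4; issue SUB r5<-Add1 // r0:-4,r1:5,r2:4,r3:3,r4:Add2,r5:Add1
cycle 4: CDB Add2=1; issue ADD r2<-Add2 // r0:-4,r1:5,r2:Add2,r3:3,r4:1,r5:Add1
cycle 5: CDB Add1=-1; issue SUB r5<-Add1 // r0:-4,r1:5,r2:Add2,r3:3,r4:1,r5:Add1
cycle 6: issue SUB r0<-Add3 // r0:Add3,r1:5,r2:Add2,r3:3,r4:1,r5:Add1

STATUS = TAG Add2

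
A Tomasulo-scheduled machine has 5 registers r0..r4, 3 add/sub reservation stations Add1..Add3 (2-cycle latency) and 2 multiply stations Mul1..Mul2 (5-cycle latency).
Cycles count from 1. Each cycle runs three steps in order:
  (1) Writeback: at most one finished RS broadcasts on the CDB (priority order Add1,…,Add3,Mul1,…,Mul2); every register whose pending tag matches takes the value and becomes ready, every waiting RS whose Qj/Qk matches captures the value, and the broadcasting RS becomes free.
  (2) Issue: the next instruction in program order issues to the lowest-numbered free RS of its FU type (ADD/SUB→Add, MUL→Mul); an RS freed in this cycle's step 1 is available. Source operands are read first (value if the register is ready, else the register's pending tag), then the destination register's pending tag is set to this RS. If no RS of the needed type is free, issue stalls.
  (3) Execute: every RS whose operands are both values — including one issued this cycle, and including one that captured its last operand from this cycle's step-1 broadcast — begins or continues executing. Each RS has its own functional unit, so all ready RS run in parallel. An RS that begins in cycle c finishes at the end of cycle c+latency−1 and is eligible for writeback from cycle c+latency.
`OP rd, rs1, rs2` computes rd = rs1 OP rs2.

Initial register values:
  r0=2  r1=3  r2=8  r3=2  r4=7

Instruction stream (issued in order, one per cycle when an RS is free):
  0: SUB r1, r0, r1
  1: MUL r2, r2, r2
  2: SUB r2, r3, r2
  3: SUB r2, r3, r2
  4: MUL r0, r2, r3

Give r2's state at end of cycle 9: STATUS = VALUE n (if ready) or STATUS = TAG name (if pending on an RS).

STATUS = TAG Add2

c1: issue SUB r1<-Add1 | r0:2,r1:Add1,r2:8,r3:2,r4:7
c2: issue MUL r2<-Mul1 | r0:2,r1:Add1,r2:Mul1,r3:2,r4:7
c3: CDB Add1=-1; issue SUB r2<-Add1 | r0:2,r1:-1,r2:Add1,r3:2,r4:7
c4: issue SUB r2<-Add2 | r0:2,r1:-1,r2:Add2,r3:2,r4:7
c5: issue MUL r0<-Mul2 | r0:Mul2,r1:-1,r2:Add2,r3:2,r4:7
c6: - | r0:Mul2,r1:-1,r2:Add2,r3:2,r4:7
c7: CDB Mul1=64 | r0:Mul2,r1:-1,r2:Add2,r3:2,r4:7
c8: - | r0:Mul2,r1:-1,r2:Add2,r3:2,r4:7
c9: CDB Add1=-62 | r0:Mul2,r1:-1,r2:Add2,r3:2,r4:7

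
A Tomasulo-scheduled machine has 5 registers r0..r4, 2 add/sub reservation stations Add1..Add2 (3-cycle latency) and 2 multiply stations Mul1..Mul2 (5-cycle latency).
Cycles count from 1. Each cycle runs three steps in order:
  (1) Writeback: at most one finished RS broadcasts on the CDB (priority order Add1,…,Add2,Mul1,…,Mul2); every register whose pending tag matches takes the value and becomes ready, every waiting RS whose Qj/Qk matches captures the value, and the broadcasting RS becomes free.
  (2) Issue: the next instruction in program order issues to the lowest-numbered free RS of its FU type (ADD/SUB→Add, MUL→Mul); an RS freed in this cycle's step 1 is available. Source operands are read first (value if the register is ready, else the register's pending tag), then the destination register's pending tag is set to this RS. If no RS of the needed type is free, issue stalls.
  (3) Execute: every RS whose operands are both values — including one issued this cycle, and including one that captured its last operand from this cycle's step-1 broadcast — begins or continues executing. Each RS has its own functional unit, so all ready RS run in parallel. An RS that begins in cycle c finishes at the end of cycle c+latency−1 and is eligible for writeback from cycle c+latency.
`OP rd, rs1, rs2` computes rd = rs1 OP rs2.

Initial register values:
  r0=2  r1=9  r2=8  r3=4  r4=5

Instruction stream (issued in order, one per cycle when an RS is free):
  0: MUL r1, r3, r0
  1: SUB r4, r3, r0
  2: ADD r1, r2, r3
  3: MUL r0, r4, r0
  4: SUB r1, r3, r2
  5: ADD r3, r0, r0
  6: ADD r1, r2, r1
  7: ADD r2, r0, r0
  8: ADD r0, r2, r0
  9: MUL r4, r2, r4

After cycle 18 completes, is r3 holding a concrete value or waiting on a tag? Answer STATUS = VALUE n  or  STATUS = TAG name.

STATUS = VALUE 8

  c1: issue MUL r1<-Mul1  regs: r0:2,r1:Mul1,r2:8,r3:4,r4:5
  c2: issue SUB r4<-Add1  regs: r0:2,r1:Mul1,r2:8,r3:4,r4:Add1
  c3: issue ADD r1<-Add2  regs: r0:2,r1:Add2,r2:8,r3:4,r4:Add1
  c4: issue MUL r0<-Mul2  regs: r0:Mul2,r1:Add2,r2:8,r3:4,r4:Add1
  c5: CDB Add1=2; issue SUB r1<-Add1  regs: r0:Mul2,r1:Add1,r2:8,r3:4,r4:2
  c6: CDB Add2=12; issue ADD r3<-Add2  regs: r0:Mul2,r1:Add1,r2:8,r3:Add2,r4:2
  c7: CDB Mul1=8; stall  regs: r0:Mul2,r1:Add1,r2:8,r3:Add2,r4:2
  c8: CDB Add1=-4; issue ADD r1<-Add1  regs: r0:Mul2,r1:Add1,r2:8,r3:Add2,r4:2
  c9: stall  regs: r0:Mul2,r1:Add1,r2:8,r3:Add2,r4:2
  c10: CDB Mul2=4; stall  regs: r0:4,r1:Add1,r2:8,r3:Add2,r4:2
  c11: CDB Add1=4; issue ADD r2<-Add1  regs: r0:4,r1:4,r2:Add1,r3:Add2,r4:2
  c12: stall  regs: r0:4,r1:4,r2:Add1,r3:Add2,r4:2
  c13: CDB Add2=8; issue ADD r0<-Add2  regs: r0:Add2,r1:4,r2:Add1,r3:8,r4:2
  c14: CDB Add1=8; issue MUL r4<-Mul1  regs: r0:Add2,r1:4,r2:8,r3:8,r4:Mul1
  c15: -  regs: r0:Add2,r1:4,r2:8,r3:8,r4:Mul1
  c16: -  regs: r0:Add2,r1:4,r2:8,r3:8,r4:Mul1
  c17: CDB Add2=12  regs: r0:12,r1:4,r2:8,r3:8,r4:Mul1
  c18: -  regs: r0:12,r1:4,r2:8,r3:8,r4:Mul1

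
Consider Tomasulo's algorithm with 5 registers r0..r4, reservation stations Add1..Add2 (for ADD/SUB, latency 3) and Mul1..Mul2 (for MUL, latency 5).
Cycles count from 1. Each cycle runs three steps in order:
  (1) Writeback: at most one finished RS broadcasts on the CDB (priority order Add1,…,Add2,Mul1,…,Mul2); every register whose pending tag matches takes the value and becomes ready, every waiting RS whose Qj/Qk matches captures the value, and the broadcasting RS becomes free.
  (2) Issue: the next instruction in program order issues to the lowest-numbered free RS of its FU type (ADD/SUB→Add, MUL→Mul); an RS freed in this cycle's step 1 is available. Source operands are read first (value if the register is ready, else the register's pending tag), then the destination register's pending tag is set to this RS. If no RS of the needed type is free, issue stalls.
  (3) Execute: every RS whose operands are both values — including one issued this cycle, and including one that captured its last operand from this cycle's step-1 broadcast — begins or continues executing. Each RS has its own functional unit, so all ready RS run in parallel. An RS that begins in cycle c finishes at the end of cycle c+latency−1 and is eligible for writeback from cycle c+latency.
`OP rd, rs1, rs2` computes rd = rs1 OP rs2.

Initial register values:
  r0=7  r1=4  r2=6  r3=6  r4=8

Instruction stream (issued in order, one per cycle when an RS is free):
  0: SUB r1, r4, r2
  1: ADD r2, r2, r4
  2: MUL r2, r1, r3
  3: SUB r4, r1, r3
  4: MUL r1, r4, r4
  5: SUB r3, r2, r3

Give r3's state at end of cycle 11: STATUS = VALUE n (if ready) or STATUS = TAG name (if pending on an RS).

cycle 1: issue SUB r1<-Add1 // r0:7,r1:Add1,r2:6,r3:6,r4:8
cycle 2: issue ADD r2<-Add2 // r0:7,r1:Add1,r2:Add2,r3:6,r4:8
cycle 3: issue MUL r2<-Mul1 // r0:7,r1:Add1,r2:Mul1,r3:6,r4:8
cycle 4: CDB Add1=2; issue SUB r4<-Add1 // r0:7,r1:2,r2:Mul1,r3:6,r4:Add1
cycle 5: CDB Add2=14; issue MUL r1<-Mul2 // r0:7,r1:Mul2,r2:Mul1,r3:6,r4:Add1
cycle 6: issue SUB r3<-Add2 // r0:7,r1:Mul2,r2:Mul1,r3:Add2,r4:Add1
cycle 7: CDB Add1=-4 // r0:7,r1:Mul2,r2:Mul1,r3:Add2,r4:-4
cycle 8: - // r0:7,r1:Mul2,r2:Mul1,r3:Add2,r4:-4
cycle 9: CDB Mul1=12 // r0:7,r1:Mul2,r2:12,r3:Add2,r4:-4
cycle 10: - // r0:7,r1:Mul2,r2:12,r3:Add2,r4:-4
cycle 11: - // r0:7,r1:Mul2,r2:12,r3:Add2,r4:-4

STATUS = TAG Add2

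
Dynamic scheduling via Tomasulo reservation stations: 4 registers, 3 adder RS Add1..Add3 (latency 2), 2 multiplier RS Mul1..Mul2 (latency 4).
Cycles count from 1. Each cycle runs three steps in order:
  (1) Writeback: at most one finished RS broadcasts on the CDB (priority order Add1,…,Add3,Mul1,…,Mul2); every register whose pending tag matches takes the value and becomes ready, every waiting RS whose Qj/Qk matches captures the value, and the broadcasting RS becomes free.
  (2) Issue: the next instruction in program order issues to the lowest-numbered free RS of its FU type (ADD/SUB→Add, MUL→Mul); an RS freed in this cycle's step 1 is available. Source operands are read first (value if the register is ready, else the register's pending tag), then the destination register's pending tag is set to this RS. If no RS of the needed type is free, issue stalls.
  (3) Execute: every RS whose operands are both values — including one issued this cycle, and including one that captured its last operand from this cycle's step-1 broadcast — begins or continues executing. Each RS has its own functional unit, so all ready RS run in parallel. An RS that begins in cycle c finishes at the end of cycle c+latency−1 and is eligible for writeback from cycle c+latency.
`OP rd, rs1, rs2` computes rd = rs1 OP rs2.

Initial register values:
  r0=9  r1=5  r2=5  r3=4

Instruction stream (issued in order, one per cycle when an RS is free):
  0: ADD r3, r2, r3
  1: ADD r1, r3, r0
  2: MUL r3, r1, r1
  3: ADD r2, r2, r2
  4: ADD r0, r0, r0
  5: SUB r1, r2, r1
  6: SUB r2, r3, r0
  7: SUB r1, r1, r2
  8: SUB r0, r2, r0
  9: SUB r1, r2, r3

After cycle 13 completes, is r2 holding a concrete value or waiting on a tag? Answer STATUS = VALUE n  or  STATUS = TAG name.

STATUS = VALUE 306

cycle 1: issue ADD r3<-Add1 // r0:9,r1:5,r2:5,r3:Add1
cycle 2: issue ADD r1<-Add2 // r0:9,r1:Add2,r2:5,r3:Add1
cycle 3: CDB Add1=9; issue MUL r3<-Mul1 // r0:9,r1:Add2,r2:5,r3:Mul1
cycle 4: issue ADD r2<-Add1 // r0:9,r1:Add2,r2:Add1,r3:Mul1
cycle 5: CDB Add2=18; issue ADD r0<-Add2 // r0:Add2,r1:18,r2:Add1,r3:Mul1
cycle 6: CDB Add1=10; issue SUB r1<-Add1 // r0:Add2,r1:Add1,r2:10,r3:Mul1
cycle 7: CDB Add2=18; issue SUB r2<-Add2 // r0:18,r1:Add1,r2:Add2,r3:Mul1
cycle 8: CDB Add1=-8; issue SUB r1<-Add1 // r0:18,r1:Add1,r2:Add2,r3:Mul1
cycle 9: CDB Mul1=324; issue SUB r0<-Add3 // r0:Add3,r1:Add1,r2:Add2,r3:324
cycle 10: stall // r0:Add3,r1:Add1,r2:Add2,r3:324
cycle 11: CDB Add2=306; issue SUB r1<-Add2 // r0:Add3,r1:Add2,r2:306,r3:324
cycle 12: - // r0:Add3,r1:Add2,r2:306,r3:324
cycle 13: CDB Add1=-314 // r0:Add3,r1:Add2,r2:306,r3:324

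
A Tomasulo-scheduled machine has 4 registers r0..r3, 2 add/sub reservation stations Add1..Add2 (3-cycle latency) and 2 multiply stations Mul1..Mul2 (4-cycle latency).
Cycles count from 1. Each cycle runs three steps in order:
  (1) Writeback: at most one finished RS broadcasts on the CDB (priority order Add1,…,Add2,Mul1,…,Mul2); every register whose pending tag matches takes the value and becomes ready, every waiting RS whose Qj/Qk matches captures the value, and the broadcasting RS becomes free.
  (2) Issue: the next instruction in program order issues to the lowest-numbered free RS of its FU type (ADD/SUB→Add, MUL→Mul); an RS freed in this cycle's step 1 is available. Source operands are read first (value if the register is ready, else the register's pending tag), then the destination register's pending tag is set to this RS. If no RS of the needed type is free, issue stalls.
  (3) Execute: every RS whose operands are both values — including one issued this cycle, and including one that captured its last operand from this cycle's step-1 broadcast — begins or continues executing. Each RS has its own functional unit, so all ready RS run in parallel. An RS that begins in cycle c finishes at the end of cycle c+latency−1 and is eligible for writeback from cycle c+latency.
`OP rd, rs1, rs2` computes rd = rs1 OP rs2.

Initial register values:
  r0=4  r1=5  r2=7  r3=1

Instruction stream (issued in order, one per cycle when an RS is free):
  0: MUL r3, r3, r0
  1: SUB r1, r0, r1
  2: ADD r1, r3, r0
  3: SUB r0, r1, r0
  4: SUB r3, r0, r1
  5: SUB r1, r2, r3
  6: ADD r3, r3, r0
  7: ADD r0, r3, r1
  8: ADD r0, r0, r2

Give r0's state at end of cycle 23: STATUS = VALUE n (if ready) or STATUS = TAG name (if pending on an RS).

c1: issue MUL r3<-Mul1 | r0:4,r1:5,r2:7,r3:Mul1
c2: issue SUB r1<-Add1 | r0:4,r1:Add1,r2:7,r3:Mul1
c3: issue ADD r1<-Add2 | r0:4,r1:Add2,r2:7,r3:Mul1
c4: stall | r0:4,r1:Add2,r2:7,r3:Mul1
c5: CDB Add1=-1; issue SUB r0<-Add1 | r0:Add1,r1:Add2,r2:7,r3:Mul1
c6: CDB Mul1=4; stall | r0:Add1,r1:Add2,r2:7,r3:4
c7: stall | r0:Add1,r1:Add2,r2:7,r3:4
c8: stall | r0:Add1,r1:Add2,r2:7,r3:4
c9: CDB Add2=8; issue SUB r3<-Add2 | r0:Add1,r1:8,r2:7,r3:Add2
c10: stall | r0:Add1,r1:8,r2:7,r3:Add2
c11: stall | r0:Add1,r1:8,r2:7,r3:Add2
c12: CDB Add1=4; issue SUB r1<-Add1 | r0:4,r1:Add1,r2:7,r3:Add2
c13: stall | r0:4,r1:Add1,r2:7,r3:Add2
c14: stall | r0:4,r1:Add1,r2:7,r3:Add2
c15: CDB Add2=-4; issue ADD r3<-Add2 | r0:4,r1:Add1,r2:7,r3:Add2
c16: stall | r0:4,r1:Add1,r2:7,r3:Add2
c17: stall | r0:4,r1:Add1,r2:7,r3:Add2
c18: CDB Add1=11; issue ADD r0<-Add1 | r0:Add1,r1:11,r2:7,r3:Add2
c19: CDB Add2=0; issue ADD r0<-Add2 | r0:Add2,r1:11,r2:7,r3:0
c20: - | r0:Add2,r1:11,r2:7,r3:0
c21: - | r0:Add2,r1:11,r2:7,r3:0
c22: CDB Add1=11 | r0:Add2,r1:11,r2:7,r3:0
c23: - | r0:Add2,r1:11,r2:7,r3:0

STATUS = TAG Add2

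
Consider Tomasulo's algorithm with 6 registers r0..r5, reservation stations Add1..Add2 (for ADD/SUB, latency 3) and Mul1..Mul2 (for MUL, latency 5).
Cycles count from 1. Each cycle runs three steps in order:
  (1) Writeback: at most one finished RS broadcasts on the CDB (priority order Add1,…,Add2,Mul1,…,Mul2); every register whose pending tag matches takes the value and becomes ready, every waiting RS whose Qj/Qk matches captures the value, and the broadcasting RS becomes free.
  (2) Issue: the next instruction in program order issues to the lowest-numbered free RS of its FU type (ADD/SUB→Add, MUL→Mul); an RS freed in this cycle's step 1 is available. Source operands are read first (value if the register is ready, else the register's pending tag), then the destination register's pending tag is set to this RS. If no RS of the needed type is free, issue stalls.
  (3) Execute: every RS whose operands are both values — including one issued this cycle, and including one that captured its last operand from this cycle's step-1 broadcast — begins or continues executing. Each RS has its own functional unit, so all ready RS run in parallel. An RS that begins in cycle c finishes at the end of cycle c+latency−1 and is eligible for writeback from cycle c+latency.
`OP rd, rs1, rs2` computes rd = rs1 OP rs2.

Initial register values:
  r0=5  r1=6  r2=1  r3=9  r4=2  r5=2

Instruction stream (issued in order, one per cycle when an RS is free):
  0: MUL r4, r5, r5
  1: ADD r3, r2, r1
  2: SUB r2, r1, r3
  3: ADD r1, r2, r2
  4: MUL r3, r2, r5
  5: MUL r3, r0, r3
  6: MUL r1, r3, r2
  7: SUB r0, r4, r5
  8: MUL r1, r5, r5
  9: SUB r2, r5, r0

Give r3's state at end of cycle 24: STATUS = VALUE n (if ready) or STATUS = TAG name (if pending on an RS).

STATUS = VALUE -10

c1: issue MUL r4<-Mul1 | r0:5,r1:6,r2:1,r3:9,r4:Mul1,r5:2
c2: issue ADD r3<-Add1 | r0:5,r1:6,r2:1,r3:Add1,r4:Mul1,r5:2
c3: issue SUB r2<-Add2 | r0:5,r1:6,r2:Add2,r3:Add1,r4:Mul1,r5:2
c4: stall | r0:5,r1:6,r2:Add2,r3:Add1,r4:Mul1,r5:2
c5: CDB Add1=7; issue ADD r1<-Add1 | r0:5,r1:Add1,r2:Add2,r3:7,r4:Mul1,r5:2
c6: CDB Mul1=4; issue MUL r3<-Mul1 | r0:5,r1:Add1,r2:Add2,r3:Mul1,r4:4,r5:2
c7: issue MUL r3<-Mul2 | r0:5,r1:Add1,r2:Add2,r3:Mul2,r4:4,r5:2
c8: CDB Add2=-1; stall | r0:5,r1:Add1,r2:-1,r3:Mul2,r4:4,r5:2
c9: stall | r0:5,r1:Add1,r2:-1,r3:Mul2,r4:4,r5:2
c10: stall | r0:5,r1:Add1,r2:-1,r3:Mul2,r4:4,r5:2
c11: CDB Add1=-2; stall | r0:5,r1:-2,r2:-1,r3:Mul2,r4:4,r5:2
c12: stall | r0:5,r1:-2,r2:-1,r3:Mul2,r4:4,r5:2
c13: CDB Mul1=-2; issue MUL r1<-Mul1 | r0:5,r1:Mul1,r2:-1,r3:Mul2,r4:4,r5:2
c14: issue SUB r0<-Add1 | r0:Add1,r1:Mul1,r2:-1,r3:Mul2,r4:4,r5:2
c15: stall | r0:Add1,r1:Mul1,r2:-1,r3:Mul2,r4:4,r5:2
c16: stall | r0:Add1,r1:Mul1,r2:-1,r3:Mul2,r4:4,r5:2
c17: CDB Add1=2; stall | r0:2,r1:Mul1,r2:-1,r3:Mul2,r4:4,r5:2
c18: CDB Mul2=-10; issue MUL r1<-Mul2 | r0:2,r1:Mul2,r2:-1,r3:-10,r4:4,r5:2
c19: issue SUB r2<-Add1 | r0:2,r1:Mul2,r2:Add1,r3:-10,r4:4,r5:2
c20: - | r0:2,r1:Mul2,r2:Add1,r3:-10,r4:4,r5:2
c21: - | r0:2,r1:Mul2,r2:Add1,r3:-10,r4:4,r5:2
c22: CDB Add1=0 | r0:2,r1:Mul2,r2:0,r3:-10,r4:4,r5:2
c23: CDB Mul1=10 | r0:2,r1:Mul2,r2:0,r3:-10,r4:4,r5:2
c24: CDB Mul2=4 | r0:2,r1:4,r2:0,r3:-10,r4:4,r5:2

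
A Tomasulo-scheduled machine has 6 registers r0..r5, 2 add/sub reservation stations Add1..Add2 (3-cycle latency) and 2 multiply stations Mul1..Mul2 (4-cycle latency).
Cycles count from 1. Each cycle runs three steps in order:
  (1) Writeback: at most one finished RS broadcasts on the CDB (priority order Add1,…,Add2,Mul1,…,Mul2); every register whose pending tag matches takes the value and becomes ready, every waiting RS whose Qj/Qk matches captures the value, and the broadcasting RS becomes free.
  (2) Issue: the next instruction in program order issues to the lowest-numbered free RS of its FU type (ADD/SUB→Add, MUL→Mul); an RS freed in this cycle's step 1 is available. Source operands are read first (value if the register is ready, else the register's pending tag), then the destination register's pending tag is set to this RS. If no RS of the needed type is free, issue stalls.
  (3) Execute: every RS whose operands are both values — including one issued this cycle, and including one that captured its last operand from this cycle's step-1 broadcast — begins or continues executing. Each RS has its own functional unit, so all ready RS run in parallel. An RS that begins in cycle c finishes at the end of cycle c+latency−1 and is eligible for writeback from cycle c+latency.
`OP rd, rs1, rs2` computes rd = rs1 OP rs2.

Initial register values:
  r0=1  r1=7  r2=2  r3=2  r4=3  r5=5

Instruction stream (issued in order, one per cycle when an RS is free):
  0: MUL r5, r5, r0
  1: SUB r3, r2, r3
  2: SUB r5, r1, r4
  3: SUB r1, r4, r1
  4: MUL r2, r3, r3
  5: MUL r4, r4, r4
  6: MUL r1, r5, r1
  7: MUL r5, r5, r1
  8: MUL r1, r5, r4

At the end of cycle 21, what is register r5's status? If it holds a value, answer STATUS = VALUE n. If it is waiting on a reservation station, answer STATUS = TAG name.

STATUS = VALUE -64

c1: issue MUL r5<-Mul1 | r0:1,r1:7,r2:2,r3:2,r4:3,r5:Mul1
c2: issue SUB r3<-Add1 | r0:1,r1:7,r2:2,r3:Add1,r4:3,r5:Mul1
c3: issue SUB r5<-Add2 | r0:1,r1:7,r2:2,r3:Add1,r4:3,r5:Add2
c4: stall | r0:1,r1:7,r2:2,r3:Add1,r4:3,r5:Add2
c5: CDB Add1=0; issue SUB r1<-Add1 | r0:1,r1:Add1,r2:2,r3:0,r4:3,r5:Add2
c6: CDB Add2=4; issue MUL r2<-Mul2 | r0:1,r1:Add1,r2:Mul2,r3:0,r4:3,r5:4
c7: CDB Mul1=5; issue MUL r4<-Mul1 | r0:1,r1:Add1,r2:Mul2,r3:0,r4:Mul1,r5:4
c8: CDB Add1=-4; stall | r0:1,r1:-4,r2:Mul2,r3:0,r4:Mul1,r5:4
c9: stall | r0:1,r1:-4,r2:Mul2,r3:0,r4:Mul1,r5:4
c10: CDB Mul2=0; issue MUL r1<-Mul2 | r0:1,r1:Mul2,r2:0,r3:0,r4:Mul1,r5:4
c11: CDB Mul1=9; issue MUL r5<-Mul1 | r0:1,r1:Mul2,r2:0,r3:0,r4:9,r5:Mul1
c12: stall | r0:1,r1:Mul2,r2:0,r3:0,r4:9,r5:Mul1
c13: stall | r0:1,r1:Mul2,r2:0,r3:0,r4:9,r5:Mul1
c14: CDB Mul2=-16; issue MUL r1<-Mul2 | r0:1,r1:Mul2,r2:0,r3:0,r4:9,r5:Mul1
c15: - | r0:1,r1:Mul2,r2:0,r3:0,r4:9,r5:Mul1
c16: - | r0:1,r1:Mul2,r2:0,r3:0,r4:9,r5:Mul1
c17: - | r0:1,r1:Mul2,r2:0,r3:0,r4:9,r5:Mul1
c18: CDB Mul1=-64 | r0:1,r1:Mul2,r2:0,r3:0,r4:9,r5:-64
c19: - | r0:1,r1:Mul2,r2:0,r3:0,r4:9,r5:-64
c20: - | r0:1,r1:Mul2,r2:0,r3:0,r4:9,r5:-64
c21: - | r0:1,r1:Mul2,r2:0,r3:0,r4:9,r5:-64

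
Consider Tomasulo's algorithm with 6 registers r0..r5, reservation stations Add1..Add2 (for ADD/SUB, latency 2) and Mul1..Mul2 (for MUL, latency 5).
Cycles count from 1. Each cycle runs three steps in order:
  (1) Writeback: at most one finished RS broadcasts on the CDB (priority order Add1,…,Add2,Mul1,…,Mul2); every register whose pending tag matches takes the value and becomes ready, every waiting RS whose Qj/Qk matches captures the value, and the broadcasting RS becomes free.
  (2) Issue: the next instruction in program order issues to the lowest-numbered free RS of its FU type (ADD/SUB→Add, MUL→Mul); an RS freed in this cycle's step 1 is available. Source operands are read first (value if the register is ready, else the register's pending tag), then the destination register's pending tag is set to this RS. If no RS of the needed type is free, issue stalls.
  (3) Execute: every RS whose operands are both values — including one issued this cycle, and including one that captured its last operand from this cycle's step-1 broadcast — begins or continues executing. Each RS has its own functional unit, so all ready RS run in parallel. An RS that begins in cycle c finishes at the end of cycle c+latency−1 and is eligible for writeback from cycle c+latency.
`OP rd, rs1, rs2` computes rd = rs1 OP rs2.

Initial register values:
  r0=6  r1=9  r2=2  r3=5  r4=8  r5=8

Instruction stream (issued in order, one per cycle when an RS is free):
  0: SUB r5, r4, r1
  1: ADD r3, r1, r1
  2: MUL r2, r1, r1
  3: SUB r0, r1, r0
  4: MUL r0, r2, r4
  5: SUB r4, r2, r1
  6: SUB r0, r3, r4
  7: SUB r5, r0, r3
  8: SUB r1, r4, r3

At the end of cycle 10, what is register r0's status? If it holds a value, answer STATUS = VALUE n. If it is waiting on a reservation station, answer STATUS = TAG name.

  c1: issue SUB r5<-Add1  regs: r0:6,r1:9,r2:2,r3:5,r4:8,r5:Add1
  c2: issue ADD r3<-Add2  regs: r0:6,r1:9,r2:2,r3:Add2,r4:8,r5:Add1
  c3: CDB Add1=-1; issue MUL r2<-Mul1  regs: r0:6,r1:9,r2:Mul1,r3:Add2,r4:8,r5:-1
  c4: CDB Add2=18; issue SUB r0<-Add1  regs: r0:Add1,r1:9,r2:Mul1,r3:18,r4:8,r5:-1
  c5: issue MUL r0<-Mul2  regs: r0:Mul2,r1:9,r2:Mul1,r3:18,r4:8,r5:-1
  c6: CDB Add1=3; issue SUB r4<-Add1  regs: r0:Mul2,r1:9,r2:Mul1,r3:18,r4:Add1,r5:-1
  c7: issue SUB r0<-Add2  regs: r0:Add2,r1:9,r2:Mul1,r3:18,r4:Add1,r5:-1
  c8: CDB Mul1=81; stall  regs: r0:Add2,r1:9,r2:81,r3:18,r4:Add1,r5:-1
  c9: stall  regs: r0:Add2,r1:9,r2:81,r3:18,r4:Add1,r5:-1
  c10: CDB Add1=72; issue SUB r5<-Add1  regs: r0:Add2,r1:9,r2:81,r3:18,r4:72,r5:Add1

STATUS = TAG Add2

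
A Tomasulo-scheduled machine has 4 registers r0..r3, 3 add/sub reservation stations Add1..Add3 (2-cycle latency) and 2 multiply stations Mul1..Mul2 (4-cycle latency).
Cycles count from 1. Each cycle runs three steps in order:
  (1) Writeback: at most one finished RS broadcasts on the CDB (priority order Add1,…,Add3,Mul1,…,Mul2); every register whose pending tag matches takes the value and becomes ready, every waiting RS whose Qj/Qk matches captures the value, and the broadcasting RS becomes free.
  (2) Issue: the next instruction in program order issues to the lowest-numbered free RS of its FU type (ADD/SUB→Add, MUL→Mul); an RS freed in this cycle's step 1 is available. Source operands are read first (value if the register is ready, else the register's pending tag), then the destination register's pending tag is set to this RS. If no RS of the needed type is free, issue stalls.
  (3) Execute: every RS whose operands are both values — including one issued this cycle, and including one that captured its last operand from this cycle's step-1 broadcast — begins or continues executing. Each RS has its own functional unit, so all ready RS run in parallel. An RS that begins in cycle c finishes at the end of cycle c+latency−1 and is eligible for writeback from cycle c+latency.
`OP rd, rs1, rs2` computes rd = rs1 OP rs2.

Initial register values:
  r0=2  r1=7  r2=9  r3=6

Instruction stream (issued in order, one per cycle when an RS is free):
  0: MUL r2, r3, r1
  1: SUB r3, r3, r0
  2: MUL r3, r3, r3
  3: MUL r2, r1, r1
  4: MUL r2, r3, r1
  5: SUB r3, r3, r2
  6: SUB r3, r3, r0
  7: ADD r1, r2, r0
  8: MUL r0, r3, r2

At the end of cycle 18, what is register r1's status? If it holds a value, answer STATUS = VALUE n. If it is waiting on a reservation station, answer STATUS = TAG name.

STATUS = VALUE 114

c1: issue MUL r2<-Mul1 | r0:2,r1:7,r2:Mul1,r3:6
c2: issue SUB r3<-Add1 | r0:2,r1:7,r2:Mul1,r3:Add1
c3: issue MUL r3<-Mul2 | r0:2,r1:7,r2:Mul1,r3:Mul2
c4: CDB Add1=4; stall | r0:2,r1:7,r2:Mul1,r3:Mul2
c5: CDB Mul1=42; issue MUL r2<-Mul1 | r0:2,r1:7,r2:Mul1,r3:Mul2
c6: stall | r0:2,r1:7,r2:Mul1,r3:Mul2
c7: stall | r0:2,r1:7,r2:Mul1,r3:Mul2
c8: CDB Mul2=16; issue MUL r2<-Mul2 | r0:2,r1:7,r2:Mul2,r3:16
c9: CDB Mul1=49; issue SUB r3<-Add1 | r0:2,r1:7,r2:Mul2,r3:Add1
c10: issue SUB r3<-Add2 | r0:2,r1:7,r2:Mul2,r3:Add2
c11: issue ADD r1<-Add3 | r0:2,r1:Add3,r2:Mul2,r3:Add2
c12: CDB Mul2=112; issue MUL r0<-Mul1 | r0:Mul1,r1:Add3,r2:112,r3:Add2
c13: - | r0:Mul1,r1:Add3,r2:112,r3:Add2
c14: CDB Add1=-96 | r0:Mul1,r1:Add3,r2:112,r3:Add2
c15: CDB Add3=114 | r0:Mul1,r1:114,r2:112,r3:Add2
c16: CDB Add2=-98 | r0:Mul1,r1:114,r2:112,r3:-98
c17: - | r0:Mul1,r1:114,r2:112,r3:-98
c18: - | r0:Mul1,r1:114,r2:112,r3:-98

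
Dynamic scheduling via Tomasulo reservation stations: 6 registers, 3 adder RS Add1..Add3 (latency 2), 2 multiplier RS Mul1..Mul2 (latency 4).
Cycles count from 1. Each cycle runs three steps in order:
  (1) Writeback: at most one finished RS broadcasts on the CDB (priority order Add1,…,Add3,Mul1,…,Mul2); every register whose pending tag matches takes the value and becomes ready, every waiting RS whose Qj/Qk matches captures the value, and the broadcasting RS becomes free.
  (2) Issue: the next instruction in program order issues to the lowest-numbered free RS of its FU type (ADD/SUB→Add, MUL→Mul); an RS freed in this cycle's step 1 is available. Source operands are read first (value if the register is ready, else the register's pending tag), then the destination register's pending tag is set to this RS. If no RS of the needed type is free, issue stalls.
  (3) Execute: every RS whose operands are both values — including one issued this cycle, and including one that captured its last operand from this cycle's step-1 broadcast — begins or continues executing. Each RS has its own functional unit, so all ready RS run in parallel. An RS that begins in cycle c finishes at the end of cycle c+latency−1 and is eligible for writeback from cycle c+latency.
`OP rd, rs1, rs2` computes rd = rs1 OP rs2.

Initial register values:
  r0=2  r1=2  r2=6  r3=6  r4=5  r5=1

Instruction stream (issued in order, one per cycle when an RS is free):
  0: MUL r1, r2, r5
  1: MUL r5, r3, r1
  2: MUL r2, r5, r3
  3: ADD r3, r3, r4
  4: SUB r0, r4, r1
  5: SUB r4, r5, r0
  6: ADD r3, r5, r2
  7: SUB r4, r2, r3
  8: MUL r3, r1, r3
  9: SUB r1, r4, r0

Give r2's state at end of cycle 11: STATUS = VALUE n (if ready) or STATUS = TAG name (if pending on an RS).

cycle 1: issue MUL r1<-Mul1 // r0:2,r1:Mul1,r2:6,r3:6,r4:5,r5:1
cycle 2: issue MUL r5<-Mul2 // r0:2,r1:Mul1,r2:6,r3:6,r4:5,r5:Mul2
cycle 3: stall // r0:2,r1:Mul1,r2:6,r3:6,r4:5,r5:Mul2
cycle 4: stall // r0:2,r1:Mul1,r2:6,r3:6,r4:5,r5:Mul2
cycle 5: CDB Mul1=6; issue MUL r2<-Mul1 // r0:2,r1:6,r2:Mul1,r3:6,r4:5,r5:Mul2
cycle 6: issue ADD r3<-Add1 // r0:2,r1:6,r2:Mul1,r3:Add1,r4:5,r5:Mul2
cycle 7: issue SUB r0<-Add2 // r0:Add2,r1:6,r2:Mul1,r3:Add1,r4:5,r5:Mul2
cycle 8: CDB Add1=11; issue SUB r4<-Add1 // r0:Add2,r1:6,r2:Mul1,r3:11,r4:Add1,r5:Mul2
cycle 9: CDB Add2=-1; issue ADD r3<-Add2 // r0:-1,r1:6,r2:Mul1,r3:Add2,r4:Add1,r5:Mul2
cycle 10: CDB Mul2=36; issue SUB r4<-Add3 // r0:-1,r1:6,r2:Mul1,r3:Add2,r4:Add3,r5:36
cycle 11: issue MUL r3<-Mul2 // r0:-1,r1:6,r2:Mul1,r3:Mul2,r4:Add3,r5:36

STATUS = TAG Mul1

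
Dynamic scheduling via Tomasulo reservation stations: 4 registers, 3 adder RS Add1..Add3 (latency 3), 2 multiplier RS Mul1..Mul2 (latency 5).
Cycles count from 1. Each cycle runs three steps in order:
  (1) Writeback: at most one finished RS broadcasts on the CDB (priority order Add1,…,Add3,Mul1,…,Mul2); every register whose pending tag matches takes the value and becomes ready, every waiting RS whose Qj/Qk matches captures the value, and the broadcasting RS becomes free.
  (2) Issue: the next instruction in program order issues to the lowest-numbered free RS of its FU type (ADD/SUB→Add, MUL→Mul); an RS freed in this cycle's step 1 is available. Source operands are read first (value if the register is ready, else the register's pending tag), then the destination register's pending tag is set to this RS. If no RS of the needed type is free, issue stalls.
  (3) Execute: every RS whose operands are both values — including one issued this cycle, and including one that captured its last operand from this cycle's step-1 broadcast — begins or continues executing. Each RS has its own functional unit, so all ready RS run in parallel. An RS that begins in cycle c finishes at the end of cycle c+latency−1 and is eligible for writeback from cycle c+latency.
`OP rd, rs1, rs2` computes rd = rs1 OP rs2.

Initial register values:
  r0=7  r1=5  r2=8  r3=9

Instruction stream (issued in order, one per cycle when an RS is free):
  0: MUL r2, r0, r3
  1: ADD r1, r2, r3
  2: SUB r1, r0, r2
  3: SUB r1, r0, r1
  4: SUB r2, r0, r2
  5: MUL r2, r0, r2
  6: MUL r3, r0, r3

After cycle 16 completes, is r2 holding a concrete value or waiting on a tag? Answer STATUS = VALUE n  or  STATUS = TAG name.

STATUS = TAG Mul1

  c1: issue MUL r2<-Mul1  regs: r0:7,r1:5,r2:Mul1,r3:9
  c2: issue ADD r1<-Add1  regs: r0:7,r1:Add1,r2:Mul1,r3:9
  c3: issue SUB r1<-Add2  regs: r0:7,r1:Add2,r2:Mul1,r3:9
  c4: issue SUB r1<-Add3  regs: r0:7,r1:Add3,r2:Mul1,r3:9
  c5: stall  regs: r0:7,r1:Add3,r2:Mul1,r3:9
  c6: CDB Mul1=63; stall  regs: r0:7,r1:Add3,r2:63,r3:9
  c7: stall  regs: r0:7,r1:Add3,r2:63,r3:9
  c8: stall  regs: r0:7,r1:Add3,r2:63,r3:9
  c9: CDB Add1=72; issue SUB r2<-Add1  regs: r0:7,r1:Add3,r2:Add1,r3:9
  c10: CDB Add2=-56; issue MUL r2<-Mul1  regs: r0:7,r1:Add3,r2:Mul1,r3:9
  c11: issue MUL r3<-Mul2  regs: r0:7,r1:Add3,r2:Mul1,r3:Mul2
  c12: CDB Add1=-56  regs: r0:7,r1:Add3,r2:Mul1,r3:Mul2
  c13: CDB Add3=63  regs: r0:7,r1:63,r2:Mul1,r3:Mul2
  c14: -  regs: r0:7,r1:63,r2:Mul1,r3:Mul2
  c15: -  regs: r0:7,r1:63,r2:Mul1,r3:Mul2
  c16: CDB Mul2=63  regs: r0:7,r1:63,r2:Mul1,r3:63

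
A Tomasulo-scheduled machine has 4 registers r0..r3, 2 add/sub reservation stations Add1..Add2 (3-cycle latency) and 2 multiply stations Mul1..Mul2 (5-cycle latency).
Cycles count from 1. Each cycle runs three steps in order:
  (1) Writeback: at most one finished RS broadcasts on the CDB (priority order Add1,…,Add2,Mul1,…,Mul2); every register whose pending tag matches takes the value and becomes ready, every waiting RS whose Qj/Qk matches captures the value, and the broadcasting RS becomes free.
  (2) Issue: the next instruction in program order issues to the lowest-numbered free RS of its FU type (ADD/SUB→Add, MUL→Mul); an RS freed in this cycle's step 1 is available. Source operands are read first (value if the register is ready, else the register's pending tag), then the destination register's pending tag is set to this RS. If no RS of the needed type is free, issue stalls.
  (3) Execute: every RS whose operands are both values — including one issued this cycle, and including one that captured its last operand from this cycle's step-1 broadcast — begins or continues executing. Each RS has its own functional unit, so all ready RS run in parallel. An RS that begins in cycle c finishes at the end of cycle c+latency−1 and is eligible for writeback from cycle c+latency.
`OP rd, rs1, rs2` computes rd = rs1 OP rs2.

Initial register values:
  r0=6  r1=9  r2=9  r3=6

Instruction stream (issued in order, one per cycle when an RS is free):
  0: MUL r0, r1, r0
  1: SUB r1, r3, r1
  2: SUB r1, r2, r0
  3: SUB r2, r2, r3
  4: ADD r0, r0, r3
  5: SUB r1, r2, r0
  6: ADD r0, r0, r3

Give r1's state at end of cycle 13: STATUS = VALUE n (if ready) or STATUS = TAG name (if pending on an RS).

  c1: issue MUL r0<-Mul1  regs: r0:Mul1,r1:9,r2:9,r3:6
  c2: issue SUB r1<-Add1  regs: r0:Mul1,r1:Add1,r2:9,r3:6
  c3: issue SUB r1<-Add2  regs: r0:Mul1,r1:Add2,r2:9,r3:6
  c4: stall  regs: r0:Mul1,r1:Add2,r2:9,r3:6
  c5: CDB Add1=-3; issue SUB r2<-Add1  regs: r0:Mul1,r1:Add2,r2:Add1,r3:6
  c6: CDB Mul1=54; stall  regs: r0:54,r1:Add2,r2:Add1,r3:6
  c7: stall  regs: r0:54,r1:Add2,r2:Add1,r3:6
  c8: CDB Add1=3; issue ADD r0<-Add1  regs: r0:Add1,r1:Add2,r2:3,r3:6
  c9: CDB Add2=-45; issue SUB r1<-Add2  regs: r0:Add1,r1:Add2,r2:3,r3:6
  c10: stall  regs: r0:Add1,r1:Add2,r2:3,r3:6
  c11: CDB Add1=60; issue ADD r0<-Add1  regs: r0:Add1,r1:Add2,r2:3,r3:6
  c12: -  regs: r0:Add1,r1:Add2,r2:3,r3:6
  c13: -  regs: r0:Add1,r1:Add2,r2:3,r3:6

STATUS = TAG Add2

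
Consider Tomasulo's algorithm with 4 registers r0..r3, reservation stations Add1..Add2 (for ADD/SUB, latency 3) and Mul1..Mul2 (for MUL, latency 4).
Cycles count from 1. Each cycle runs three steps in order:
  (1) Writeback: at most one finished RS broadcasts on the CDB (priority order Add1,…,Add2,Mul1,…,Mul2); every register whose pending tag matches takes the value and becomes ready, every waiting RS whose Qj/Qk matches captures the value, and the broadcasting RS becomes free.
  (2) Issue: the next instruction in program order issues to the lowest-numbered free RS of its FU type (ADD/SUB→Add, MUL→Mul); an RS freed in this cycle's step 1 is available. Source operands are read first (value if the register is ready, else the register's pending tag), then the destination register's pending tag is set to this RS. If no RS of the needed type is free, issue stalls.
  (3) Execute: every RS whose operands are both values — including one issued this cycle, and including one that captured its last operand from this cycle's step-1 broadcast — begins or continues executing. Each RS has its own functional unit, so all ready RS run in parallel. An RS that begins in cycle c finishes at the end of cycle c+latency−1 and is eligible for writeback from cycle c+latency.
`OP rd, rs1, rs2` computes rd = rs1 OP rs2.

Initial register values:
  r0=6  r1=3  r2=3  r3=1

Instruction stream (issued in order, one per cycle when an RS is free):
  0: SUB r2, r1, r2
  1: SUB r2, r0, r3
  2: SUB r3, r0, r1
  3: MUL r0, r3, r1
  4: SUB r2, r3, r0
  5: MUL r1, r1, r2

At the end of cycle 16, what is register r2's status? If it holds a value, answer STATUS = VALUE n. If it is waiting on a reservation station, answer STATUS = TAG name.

c1: issue SUB r2<-Add1 | r0:6,r1:3,r2:Add1,r3:1
c2: issue SUB r2<-Add2 | r0:6,r1:3,r2:Add2,r3:1
c3: stall | r0:6,r1:3,r2:Add2,r3:1
c4: CDB Add1=0; issue SUB r3<-Add1 | r0:6,r1:3,r2:Add2,r3:Add1
c5: CDB Add2=5; issue MUL r0<-Mul1 | r0:Mul1,r1:3,r2:5,r3:Add1
c6: issue SUB r2<-Add2 | r0:Mul1,r1:3,r2:Add2,r3:Add1
c7: CDB Add1=3; issue MUL r1<-Mul2 | r0:Mul1,r1:Mul2,r2:Add2,r3:3
c8: - | r0:Mul1,r1:Mul2,r2:Add2,r3:3
c9: - | r0:Mul1,r1:Mul2,r2:Add2,r3:3
c10: - | r0:Mul1,r1:Mul2,r2:Add2,r3:3
c11: CDB Mul1=9 | r0:9,r1:Mul2,r2:Add2,r3:3
c12: - | r0:9,r1:Mul2,r2:Add2,r3:3
c13: - | r0:9,r1:Mul2,r2:Add2,r3:3
c14: CDB Add2=-6 | r0:9,r1:Mul2,r2:-6,r3:3
c15: - | r0:9,r1:Mul2,r2:-6,r3:3
c16: - | r0:9,r1:Mul2,r2:-6,r3:3

STATUS = VALUE -6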